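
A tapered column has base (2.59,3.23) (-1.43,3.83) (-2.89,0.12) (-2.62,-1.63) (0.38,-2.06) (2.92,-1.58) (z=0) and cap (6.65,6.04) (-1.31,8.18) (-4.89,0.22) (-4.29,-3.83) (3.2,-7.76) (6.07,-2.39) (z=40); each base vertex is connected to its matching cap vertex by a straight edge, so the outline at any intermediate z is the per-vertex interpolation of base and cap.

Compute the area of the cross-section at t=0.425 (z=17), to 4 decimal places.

Area at t=0.425: 61.9645

Cross-section at t=0.425: each vertex is (1-t)·p0[i] + t·p1[i].
  v1: (1-0.425)·(2.59,3.23) + 0.425·(6.65,6.04) = (4.3155,4.4242)
  v2: (1-0.425)·(-1.43,3.83) + 0.425·(-1.31,8.18) = (-1.3790,5.6787)
  v3: (1-0.425)·(-2.89,0.12) + 0.425·(-4.89,0.22) = (-3.7400,0.1625)
  v4: (1-0.425)·(-2.62,-1.63) + 0.425·(-4.29,-3.83) = (-3.3297,-2.5650)
  v5: (1-0.425)·(0.38,-2.06) + 0.425·(3.2,-7.76) = (1.5785,-4.4825)
  v6: (1-0.425)·(2.92,-1.58) + 0.425·(6.07,-2.39) = (4.2588,-1.9242)
Shoelace sum Σ(x_i·y_{i+1} − x_{i+1}·y_i):
  i=1: 4.3155·5.6787 − -1.3790·4.4242 = +30.6077 (running +30.6077)
  i=2: -1.3790·0.1625 − -3.7400·5.6787 = +21.0144 (running +51.6221)
  i=3: -3.7400·-2.5650 − -3.3297·0.1625 = +10.1342 (running +61.7563)
  i=4: -3.3297·-4.4825 − 1.5785·-2.5650 = +18.9745 (running +80.7308)
  i=5: 1.5785·-1.9242 − 4.2588·-4.4825 = +16.0524 (running +96.7832)
  i=6: 4.2588·4.4242 − 4.3155·-1.9242 = +27.1459 (running +123.9291)
Area = |Σ|/2 = |123.9291|/2 = 61.9645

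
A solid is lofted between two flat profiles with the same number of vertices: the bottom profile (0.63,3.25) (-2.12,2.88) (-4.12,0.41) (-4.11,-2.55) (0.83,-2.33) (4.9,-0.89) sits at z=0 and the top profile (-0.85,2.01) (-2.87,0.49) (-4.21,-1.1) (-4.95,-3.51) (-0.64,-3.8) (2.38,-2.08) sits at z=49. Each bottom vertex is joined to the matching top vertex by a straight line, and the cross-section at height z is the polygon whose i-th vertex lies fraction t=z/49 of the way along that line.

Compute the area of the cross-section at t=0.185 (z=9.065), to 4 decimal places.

Cross-section at t=0.185: each vertex is (1-t)·p0[i] + t·p1[i].
  v1: (1-0.185)·(0.63,3.25) + 0.185·(-0.85,2.01) = (0.3562,3.0206)
  v2: (1-0.185)·(-2.12,2.88) + 0.185·(-2.87,0.49) = (-2.2588,2.4379)
  v3: (1-0.185)·(-4.12,0.41) + 0.185·(-4.21,-1.1) = (-4.1366,0.1306)
  v4: (1-0.185)·(-4.11,-2.55) + 0.185·(-4.95,-3.51) = (-4.2654,-2.7276)
  v5: (1-0.185)·(0.83,-2.33) + 0.185·(-0.64,-3.8) = (0.5580,-2.6019)
  v6: (1-0.185)·(4.9,-0.89) + 0.185·(2.38,-2.08) = (4.4338,-1.1101)
Shoelace sum Σ(x_i·y_{i+1} − x_{i+1}·y_i):
  i=1: 0.3562·2.4379 − -2.2588·3.0206 = +7.6911 (running +7.6911)
  i=2: -2.2588·0.1306 − -4.1366·2.4379 = +9.7894 (running +17.4806)
  i=3: -4.1366·-2.7276 − -4.2654·0.1306 = +11.8404 (running +29.3210)
  i=4: -4.2654·-2.6019 − 0.5580·-2.7276 = +12.6205 (running +41.9415)
  i=5: 0.5580·-1.1101 − 4.4338·-2.6019 = +10.9170 (running +52.8585)
  i=6: 4.4338·3.0206 − 0.3562·-1.1101 = +13.7882 (running +66.6466)
Area = |Σ|/2 = |66.6466|/2 = 33.3233

Area at t=0.185: 33.3233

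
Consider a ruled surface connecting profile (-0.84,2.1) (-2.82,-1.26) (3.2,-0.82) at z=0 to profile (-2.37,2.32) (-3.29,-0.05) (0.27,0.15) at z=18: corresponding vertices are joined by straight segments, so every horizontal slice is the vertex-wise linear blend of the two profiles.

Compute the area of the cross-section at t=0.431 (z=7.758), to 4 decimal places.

Area at t=0.431: 7.0179

Cross-section at t=0.431: each vertex is (1-t)·p0[i] + t·p1[i].
  v1: (1-0.431)·(-0.84,2.1) + 0.431·(-2.37,2.32) = (-1.4994,2.1948)
  v2: (1-0.431)·(-2.82,-1.26) + 0.431·(-3.29,-0.05) = (-3.0226,-0.7385)
  v3: (1-0.431)·(3.2,-0.82) + 0.431·(0.27,0.15) = (1.9372,-0.4019)
Shoelace sum Σ(x_i·y_{i+1} − x_{i+1}·y_i):
  i=1: -1.4994·-0.7385 − -3.0226·2.1948 = +7.7413 (running +7.7413)
  i=2: -3.0226·-0.4019 − 1.9372·-0.7385 = +2.6454 (running +10.3868)
  i=3: 1.9372·2.1948 − -1.4994·-0.4019 = +3.6491 (running +14.0358)
Area = |Σ|/2 = |14.0358|/2 = 7.0179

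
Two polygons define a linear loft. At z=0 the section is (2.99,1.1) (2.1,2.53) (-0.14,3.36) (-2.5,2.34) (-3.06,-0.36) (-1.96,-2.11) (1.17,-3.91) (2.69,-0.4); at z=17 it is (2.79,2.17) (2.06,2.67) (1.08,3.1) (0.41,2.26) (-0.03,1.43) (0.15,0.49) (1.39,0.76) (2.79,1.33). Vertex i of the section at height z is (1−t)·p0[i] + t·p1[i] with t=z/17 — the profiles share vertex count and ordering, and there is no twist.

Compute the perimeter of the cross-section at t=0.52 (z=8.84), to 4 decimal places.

Perimeter at t=0.52: 13.8492

Cross-section at t=0.52: each vertex is (1-t)·p0[i] + t·p1[i].
  v1: (1-0.52)·(2.99,1.1) + 0.52·(2.79,2.17) = (2.8860,1.6564)
  v2: (1-0.52)·(2.1,2.53) + 0.52·(2.06,2.67) = (2.0792,2.6028)
  v3: (1-0.52)·(-0.14,3.36) + 0.52·(1.08,3.1) = (0.4944,3.2248)
  v4: (1-0.52)·(-2.5,2.34) + 0.52·(0.41,2.26) = (-0.9868,2.2984)
  v5: (1-0.52)·(-3.06,-0.36) + 0.52·(-0.03,1.43) = (-1.4844,0.5708)
  v6: (1-0.52)·(-1.96,-2.11) + 0.52·(0.15,0.49) = (-0.8628,-0.7580)
  v7: (1-0.52)·(1.17,-3.91) + 0.52·(1.39,0.76) = (1.2844,-1.4816)
  v8: (1-0.52)·(2.69,-0.4) + 0.52·(2.79,1.33) = (2.7420,0.4996)
Perimeter = Σ |v_{i+1} − v_i|:
  edge 1→2: √(-0.8068² + 0.9464²) = 1.2436 (running 1.2436)
  edge 2→3: √(-1.5848² + 0.6220²) = 1.7025 (running 2.9461)
  edge 3→4: √(-1.4812² + -0.9264²) = 1.7470 (running 4.6932)
  edge 4→5: √(-0.4976² + -1.7276²) = 1.7978 (running 6.4910)
  edge 5→6: √(0.6216² + -1.3288²) = 1.4670 (running 7.9580)
  edge 6→7: √(2.1472² + -0.7236²) = 2.2658 (running 10.2238)
  edge 7→8: √(1.4576² + 1.9812²) = 2.4596 (running 12.6835)
  edge 8→1: √(0.1440² + 1.1568²) = 1.1657 (running 13.8492)
Perimeter = 13.8492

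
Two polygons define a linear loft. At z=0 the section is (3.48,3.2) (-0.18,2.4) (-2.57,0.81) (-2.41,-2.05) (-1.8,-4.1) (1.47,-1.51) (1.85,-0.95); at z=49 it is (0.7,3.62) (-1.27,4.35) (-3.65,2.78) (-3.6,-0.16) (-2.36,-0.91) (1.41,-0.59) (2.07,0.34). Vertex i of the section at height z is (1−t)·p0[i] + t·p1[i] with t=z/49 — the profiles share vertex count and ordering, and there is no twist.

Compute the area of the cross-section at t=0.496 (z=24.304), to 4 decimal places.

Cross-section at t=0.496: each vertex is (1-t)·p0[i] + t·p1[i].
  v1: (1-0.496)·(3.48,3.2) + 0.496·(0.7,3.62) = (2.1011,3.4083)
  v2: (1-0.496)·(-0.18,2.4) + 0.496·(-1.27,4.35) = (-0.7206,3.3672)
  v3: (1-0.496)·(-2.57,0.81) + 0.496·(-3.65,2.78) = (-3.1057,1.7871)
  v4: (1-0.496)·(-2.41,-2.05) + 0.496·(-3.6,-0.16) = (-3.0002,-1.1126)
  v5: (1-0.496)·(-1.8,-4.1) + 0.496·(-2.36,-0.91) = (-2.0778,-2.5178)
  v6: (1-0.496)·(1.47,-1.51) + 0.496·(1.41,-0.59) = (1.4402,-1.0537)
  v7: (1-0.496)·(1.85,-0.95) + 0.496·(2.07,0.34) = (1.9591,-0.3102)
Shoelace sum Σ(x_i·y_{i+1} − x_{i+1}·y_i):
  i=1: 2.1011·3.3672 − -0.7206·3.4083 = +9.5311 (running +9.5311)
  i=2: -0.7206·1.7871 − -3.1057·3.3672 = +9.1696 (running +18.7006)
  i=3: -3.1057·-1.1126 − -3.0002·1.7871 = +8.8170 (running +27.5177)
  i=4: -3.0002·-2.5178 − -2.0778·-1.1126 = +5.2423 (running +32.7599)
  i=5: -2.0778·-1.0537 − 1.4402·-2.5178 = +5.8155 (running +38.5754)
  i=6: 1.4402·-0.3102 − 1.9591·-1.0537 = +1.6176 (running +40.1930)
  i=7: 1.9591·3.4083 − 2.1011·-0.3102 = +7.3290 (running +47.5220)
Area = |Σ|/2 = |47.5220|/2 = 23.7610

Area at t=0.496: 23.7610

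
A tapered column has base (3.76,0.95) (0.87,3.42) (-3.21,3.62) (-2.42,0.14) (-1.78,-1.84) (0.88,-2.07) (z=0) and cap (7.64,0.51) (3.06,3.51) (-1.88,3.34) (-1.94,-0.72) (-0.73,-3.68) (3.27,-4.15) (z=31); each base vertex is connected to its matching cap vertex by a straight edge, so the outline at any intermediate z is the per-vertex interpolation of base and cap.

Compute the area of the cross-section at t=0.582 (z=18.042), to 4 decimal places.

Area at t=0.582: 40.5669

Cross-section at t=0.582: each vertex is (1-t)·p0[i] + t·p1[i].
  v1: (1-0.582)·(3.76,0.95) + 0.582·(7.64,0.51) = (6.0182,0.6939)
  v2: (1-0.582)·(0.87,3.42) + 0.582·(3.06,3.51) = (2.1446,3.4724)
  v3: (1-0.582)·(-3.21,3.62) + 0.582·(-1.88,3.34) = (-2.4359,3.4570)
  v4: (1-0.582)·(-2.42,0.14) + 0.582·(-1.94,-0.72) = (-2.1406,-0.3605)
  v5: (1-0.582)·(-1.78,-1.84) + 0.582·(-0.73,-3.68) = (-1.1689,-2.9109)
  v6: (1-0.582)·(0.88,-2.07) + 0.582·(3.27,-4.15) = (2.2710,-3.2806)
Shoelace sum Σ(x_i·y_{i+1} − x_{i+1}·y_i):
  i=1: 6.0182·3.4724 − 2.1446·0.6939 = +19.4092 (running +19.4092)
  i=2: 2.1446·3.4570 − -2.4359·3.4724 = +15.8724 (running +35.2816)
  i=3: -2.4359·-0.3605 − -2.1406·3.4570 = +8.2785 (running +43.5601)
  i=4: -2.1406·-2.9109 − -1.1689·-0.3605 = +5.8097 (running +49.3698)
  i=5: -1.1689·-3.2806 − 2.2710·-2.9109 = +10.4452 (running +59.8150)
  i=6: 2.2710·0.6939 − 6.0182·-3.2806 = +21.3188 (running +81.1338)
Area = |Σ|/2 = |81.1338|/2 = 40.5669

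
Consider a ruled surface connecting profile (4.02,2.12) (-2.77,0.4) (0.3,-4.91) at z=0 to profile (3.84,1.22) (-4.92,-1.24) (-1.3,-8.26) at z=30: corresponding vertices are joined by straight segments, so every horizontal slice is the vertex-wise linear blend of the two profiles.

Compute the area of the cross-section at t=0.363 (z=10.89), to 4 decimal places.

Cross-section at t=0.363: each vertex is (1-t)·p0[i] + t·p1[i].
  v1: (1-0.363)·(4.02,2.12) + 0.363·(3.84,1.22) = (3.9547,1.7933)
  v2: (1-0.363)·(-2.77,0.4) + 0.363·(-4.92,-1.24) = (-3.5505,-0.1953)
  v3: (1-0.363)·(0.3,-4.91) + 0.363·(-1.3,-8.26) = (-0.2808,-6.1261)
Shoelace sum Σ(x_i·y_{i+1} − x_{i+1}·y_i):
  i=1: 3.9547·-0.1953 − -3.5505·1.7933 = +5.5946 (running +5.5946)
  i=2: -3.5505·-6.1261 − -0.2808·-0.1953 = +21.6954 (running +27.2900)
  i=3: -0.2808·1.7933 − 3.9547·-6.1261 = +23.7229 (running +51.0129)
Area = |Σ|/2 = |51.0129|/2 = 25.5064

Area at t=0.363: 25.5064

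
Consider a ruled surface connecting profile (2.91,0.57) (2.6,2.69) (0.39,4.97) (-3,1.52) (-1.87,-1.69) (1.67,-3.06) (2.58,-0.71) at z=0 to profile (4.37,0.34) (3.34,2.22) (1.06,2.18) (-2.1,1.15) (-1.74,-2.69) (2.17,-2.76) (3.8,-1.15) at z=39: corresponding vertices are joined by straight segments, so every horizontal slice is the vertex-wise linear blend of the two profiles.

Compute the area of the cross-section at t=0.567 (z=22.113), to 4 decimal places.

Cross-section at t=0.567: each vertex is (1-t)·p0[i] + t·p1[i].
  v1: (1-0.567)·(2.91,0.57) + 0.567·(4.37,0.34) = (3.7378,0.4396)
  v2: (1-0.567)·(2.6,2.69) + 0.567·(3.34,2.22) = (3.0196,2.4235)
  v3: (1-0.567)·(0.39,4.97) + 0.567·(1.06,2.18) = (0.7699,3.3881)
  v4: (1-0.567)·(-3,1.52) + 0.567·(-2.1,1.15) = (-2.4897,1.3102)
  v5: (1-0.567)·(-1.87,-1.69) + 0.567·(-1.74,-2.69) = (-1.7963,-2.2570)
  v6: (1-0.567)·(1.67,-3.06) + 0.567·(2.17,-2.76) = (1.9535,-2.8899)
  v7: (1-0.567)·(2.58,-0.71) + 0.567·(3.8,-1.15) = (3.2717,-0.9595)
Shoelace sum Σ(x_i·y_{i+1} − x_{i+1}·y_i):
  i=1: 3.7378·2.4235 − 3.0196·0.4396 = +7.7313 (running +7.7313)
  i=2: 3.0196·3.3881 − 0.7699·2.4235 = +8.3647 (running +16.0960)
  i=3: 0.7699·1.3102 − -2.4897·3.3881 = +9.4440 (running +25.5400)
  i=4: -2.4897·-2.2570 − -1.7963·1.3102 = +7.9728 (running +33.5127)
  i=5: -1.7963·-2.8899 − 1.9535·-2.2570 = +9.6001 (running +43.1129)
  i=6: 1.9535·-0.9595 − 3.2717·-2.8899 = +7.5807 (running +50.6935)
  i=7: 3.2717·0.4396 − 3.7378·-0.9595 = +5.0246 (running +55.7181)
Area = |Σ|/2 = |55.7181|/2 = 27.8591

Area at t=0.567: 27.8591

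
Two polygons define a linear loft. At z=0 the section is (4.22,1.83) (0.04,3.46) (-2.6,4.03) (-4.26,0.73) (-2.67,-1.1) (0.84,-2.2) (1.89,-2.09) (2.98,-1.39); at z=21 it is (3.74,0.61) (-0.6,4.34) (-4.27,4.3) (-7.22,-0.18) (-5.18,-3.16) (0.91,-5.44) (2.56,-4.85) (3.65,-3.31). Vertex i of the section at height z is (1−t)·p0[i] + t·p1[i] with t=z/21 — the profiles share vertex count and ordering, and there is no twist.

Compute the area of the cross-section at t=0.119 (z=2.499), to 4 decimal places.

Area at t=0.119: 38.8690

Cross-section at t=0.119: each vertex is (1-t)·p0[i] + t·p1[i].
  v1: (1-0.119)·(4.22,1.83) + 0.119·(3.74,0.61) = (4.1629,1.6848)
  v2: (1-0.119)·(0.04,3.46) + 0.119·(-0.6,4.34) = (-0.0362,3.5647)
  v3: (1-0.119)·(-2.6,4.03) + 0.119·(-4.27,4.3) = (-2.7987,4.0621)
  v4: (1-0.119)·(-4.26,0.73) + 0.119·(-7.22,-0.18) = (-4.6122,0.6217)
  v5: (1-0.119)·(-2.67,-1.1) + 0.119·(-5.18,-3.16) = (-2.9687,-1.3451)
  v6: (1-0.119)·(0.84,-2.2) + 0.119·(0.91,-5.44) = (0.8483,-2.5856)
  v7: (1-0.119)·(1.89,-2.09) + 0.119·(2.56,-4.85) = (1.9697,-2.4184)
  v8: (1-0.119)·(2.98,-1.39) + 0.119·(3.65,-3.31) = (3.0597,-1.6185)
Shoelace sum Σ(x_i·y_{i+1} − x_{i+1}·y_i):
  i=1: 4.1629·3.5647 − -0.0362·1.6848 = +14.9004 (running +14.9004)
  i=2: -0.0362·4.0621 − -2.7987·3.5647 = +9.8298 (running +24.7302)
  i=3: -2.7987·0.6217 − -4.6122·4.0621 = +16.9955 (running +41.7257)
  i=4: -4.6122·-1.3451 − -2.9687·0.6217 = +8.0498 (running +49.7755)
  i=5: -2.9687·-2.5856 − 0.8483·-1.3451 = +8.8168 (running +58.5924)
  i=6: 0.8483·-2.4184 − 1.9697·-2.5856 = +3.0412 (running +61.6336)
  i=7: 1.9697·-1.6185 − 3.0597·-2.4184 = +4.2118 (running +65.8454)
  i=8: 3.0597·1.6848 − 4.1629·-1.6185 = +11.8926 (running +77.7380)
Area = |Σ|/2 = |77.7380|/2 = 38.8690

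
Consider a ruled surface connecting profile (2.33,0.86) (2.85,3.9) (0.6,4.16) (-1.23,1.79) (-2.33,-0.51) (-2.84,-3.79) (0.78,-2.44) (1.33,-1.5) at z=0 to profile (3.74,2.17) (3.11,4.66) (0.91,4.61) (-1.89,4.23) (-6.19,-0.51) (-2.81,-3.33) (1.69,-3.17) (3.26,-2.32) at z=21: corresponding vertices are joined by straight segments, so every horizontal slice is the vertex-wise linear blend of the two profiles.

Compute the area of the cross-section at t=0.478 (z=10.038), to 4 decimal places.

Cross-section at t=0.478: each vertex is (1-t)·p0[i] + t·p1[i].
  v1: (1-0.478)·(2.33,0.86) + 0.478·(3.74,2.17) = (3.0040,1.4862)
  v2: (1-0.478)·(2.85,3.9) + 0.478·(3.11,4.66) = (2.9743,4.2633)
  v3: (1-0.478)·(0.6,4.16) + 0.478·(0.91,4.61) = (0.7482,4.3751)
  v4: (1-0.478)·(-1.23,1.79) + 0.478·(-1.89,4.23) = (-1.5455,2.9563)
  v5: (1-0.478)·(-2.33,-0.51) + 0.478·(-6.19,-0.51) = (-4.1751,-0.5100)
  v6: (1-0.478)·(-2.84,-3.79) + 0.478·(-2.81,-3.33) = (-2.8257,-3.5701)
  v7: (1-0.478)·(0.78,-2.44) + 0.478·(1.69,-3.17) = (1.2150,-2.7889)
  v8: (1-0.478)·(1.33,-1.5) + 0.478·(3.26,-2.32) = (2.2525,-1.8920)
Shoelace sum Σ(x_i·y_{i+1} − x_{i+1}·y_i):
  i=1: 3.0040·4.2633 − 2.9743·1.4862 = +8.3865 (running +8.3865)
  i=2: 2.9743·4.3751 − 0.7482·4.2633 = +9.8231 (running +18.2096)
  i=3: 0.7482·2.9563 − -1.5455·4.3751 = +8.9735 (running +27.1831)
  i=4: -1.5455·-0.5100 − -4.1751·2.9563 = +13.1311 (running +40.3141)
  i=5: -4.1751·-3.5701 − -2.8257·-0.5100 = +13.4645 (running +53.7786)
  i=6: -2.8257·-2.7889 − 1.2150·-3.5701 = +12.2182 (running +65.9968)
  i=7: 1.2150·-1.8920 − 2.2525·-2.7889 = +3.9835 (running +69.9803)
  i=8: 2.2525·1.4862 − 3.0040·-1.8920 = +9.0311 (running +79.0114)
Area = |Σ|/2 = |79.0114|/2 = 39.5057

Area at t=0.478: 39.5057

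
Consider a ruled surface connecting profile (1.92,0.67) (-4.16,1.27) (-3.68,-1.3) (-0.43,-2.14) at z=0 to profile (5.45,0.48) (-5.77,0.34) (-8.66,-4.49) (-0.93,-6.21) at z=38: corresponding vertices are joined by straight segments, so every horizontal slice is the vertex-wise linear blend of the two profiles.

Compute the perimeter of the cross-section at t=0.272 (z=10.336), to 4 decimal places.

Perimeter at t=0.272: 20.4788

Cross-section at t=0.272: each vertex is (1-t)·p0[i] + t·p1[i].
  v1: (1-0.272)·(1.92,0.67) + 0.272·(5.45,0.48) = (2.8802,0.6183)
  v2: (1-0.272)·(-4.16,1.27) + 0.272·(-5.77,0.34) = (-4.5979,1.0170)
  v3: (1-0.272)·(-3.68,-1.3) + 0.272·(-8.66,-4.49) = (-5.0346,-2.1677)
  v4: (1-0.272)·(-0.43,-2.14) + 0.272·(-0.93,-6.21) = (-0.5660,-3.2470)
Perimeter = Σ |v_{i+1} − v_i|:
  edge 1→2: √(-7.4781² + 0.3987²) = 7.4887 (running 7.4887)
  edge 2→3: √(-0.4366² + -3.1847²) = 3.2145 (running 10.7032)
  edge 3→4: √(4.4686² + -1.0794²) = 4.5971 (running 15.3003)
  edge 4→1: √(3.4462² + 3.8654²) = 5.1785 (running 20.4788)
Perimeter = 20.4788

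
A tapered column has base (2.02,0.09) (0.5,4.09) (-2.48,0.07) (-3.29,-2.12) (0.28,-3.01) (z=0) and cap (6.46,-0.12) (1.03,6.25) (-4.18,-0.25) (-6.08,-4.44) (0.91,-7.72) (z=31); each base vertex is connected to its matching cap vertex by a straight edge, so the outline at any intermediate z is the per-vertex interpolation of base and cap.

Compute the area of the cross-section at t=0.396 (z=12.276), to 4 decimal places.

Cross-section at t=0.396: each vertex is (1-t)·p0[i] + t·p1[i].
  v1: (1-0.396)·(2.02,0.09) + 0.396·(6.46,-0.12) = (3.7782,0.0068)
  v2: (1-0.396)·(0.5,4.09) + 0.396·(1.03,6.25) = (0.7099,4.9454)
  v3: (1-0.396)·(-2.48,0.07) + 0.396·(-4.18,-0.25) = (-3.1532,-0.0567)
  v4: (1-0.396)·(-3.29,-2.12) + 0.396·(-6.08,-4.44) = (-4.3948,-3.0387)
  v5: (1-0.396)·(0.28,-3.01) + 0.396·(0.91,-7.72) = (0.5295,-4.8752)
Shoelace sum Σ(x_i·y_{i+1} − x_{i+1}·y_i):
  i=1: 3.7782·4.9454 − 0.7099·0.0068 = +18.6799 (running +18.6799)
  i=2: 0.7099·-0.0567 − -3.1532·4.9454 = +15.5534 (running +34.2333)
  i=3: -3.1532·-3.0387 − -4.3948·-0.0567 = +9.3324 (running +43.5658)
  i=4: -4.3948·-4.8752 − 0.5295·-3.0387 = +23.0345 (running +66.6003)
  i=5: 0.5295·0.0068 − 3.7782·-4.8752 = +18.4231 (running +85.0234)
Area = |Σ|/2 = |85.0234|/2 = 42.5117

Area at t=0.396: 42.5117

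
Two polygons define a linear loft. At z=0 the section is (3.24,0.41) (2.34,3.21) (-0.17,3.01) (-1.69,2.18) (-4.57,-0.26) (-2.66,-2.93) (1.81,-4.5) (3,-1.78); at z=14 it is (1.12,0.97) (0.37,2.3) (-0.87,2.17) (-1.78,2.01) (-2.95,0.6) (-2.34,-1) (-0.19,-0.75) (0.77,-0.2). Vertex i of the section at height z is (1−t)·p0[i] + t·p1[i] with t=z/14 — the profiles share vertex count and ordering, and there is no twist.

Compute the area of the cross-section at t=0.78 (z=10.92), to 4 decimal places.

Area at t=0.78: 14.6656

Cross-section at t=0.78: each vertex is (1-t)·p0[i] + t·p1[i].
  v1: (1-0.78)·(3.24,0.41) + 0.78·(1.12,0.97) = (1.5864,0.8468)
  v2: (1-0.78)·(2.34,3.21) + 0.78·(0.37,2.3) = (0.8034,2.5002)
  v3: (1-0.78)·(-0.17,3.01) + 0.78·(-0.87,2.17) = (-0.7160,2.3548)
  v4: (1-0.78)·(-1.69,2.18) + 0.78·(-1.78,2.01) = (-1.7602,2.0474)
  v5: (1-0.78)·(-4.57,-0.26) + 0.78·(-2.95,0.6) = (-3.3064,0.4108)
  v6: (1-0.78)·(-2.66,-2.93) + 0.78·(-2.34,-1) = (-2.4104,-1.4246)
  v7: (1-0.78)·(1.81,-4.5) + 0.78·(-0.19,-0.75) = (0.2500,-1.5750)
  v8: (1-0.78)·(3,-1.78) + 0.78·(0.77,-0.2) = (1.2606,-0.5476)
Shoelace sum Σ(x_i·y_{i+1} − x_{i+1}·y_i):
  i=1: 1.5864·2.5002 − 0.8034·0.8468 = +3.2860 (running +3.2860)
  i=2: 0.8034·2.3548 − -0.7160·2.5002 = +3.6820 (running +6.9680)
  i=3: -0.7160·2.0474 − -1.7602·2.3548 = +2.6790 (running +9.6470)
  i=4: -1.7602·0.4108 − -3.3064·2.0474 = +6.0464 (running +15.6934)
  i=5: -3.3064·-1.4246 − -2.4104·0.4108 = +5.7005 (running +21.3939)
  i=6: -2.4104·-1.5750 − 0.2500·-1.4246 = +4.1525 (running +25.5464)
  i=7: 0.2500·-0.5476 − 1.2606·-1.5750 = +1.8485 (running +27.3950)
  i=8: 1.2606·0.8468 − 1.5864·-0.5476 = +1.9362 (running +29.3312)
Area = |Σ|/2 = |29.3312|/2 = 14.6656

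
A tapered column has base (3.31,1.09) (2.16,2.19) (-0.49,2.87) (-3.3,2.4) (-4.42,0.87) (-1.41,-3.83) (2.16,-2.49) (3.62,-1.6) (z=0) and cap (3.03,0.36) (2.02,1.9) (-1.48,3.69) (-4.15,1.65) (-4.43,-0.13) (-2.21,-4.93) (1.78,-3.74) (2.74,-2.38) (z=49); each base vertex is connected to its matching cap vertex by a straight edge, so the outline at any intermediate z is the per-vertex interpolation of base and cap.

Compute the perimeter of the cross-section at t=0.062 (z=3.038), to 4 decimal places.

Cross-section at t=0.062: each vertex is (1-t)·p0[i] + t·p1[i].
  v1: (1-0.062)·(3.31,1.09) + 0.062·(3.03,0.36) = (3.2926,1.0447)
  v2: (1-0.062)·(2.16,2.19) + 0.062·(2.02,1.9) = (2.1513,2.1720)
  v3: (1-0.062)·(-0.49,2.87) + 0.062·(-1.48,3.69) = (-0.5514,2.9208)
  v4: (1-0.062)·(-3.3,2.4) + 0.062·(-4.15,1.65) = (-3.3527,2.3535)
  v5: (1-0.062)·(-4.42,0.87) + 0.062·(-4.43,-0.13) = (-4.4206,0.8080)
  v6: (1-0.062)·(-1.41,-3.83) + 0.062·(-2.21,-4.93) = (-1.4596,-3.8982)
  v7: (1-0.062)·(2.16,-2.49) + 0.062·(1.78,-3.74) = (2.1364,-2.5675)
  v8: (1-0.062)·(3.62,-1.6) + 0.062·(2.74,-2.38) = (3.5654,-1.6484)
Perimeter = Σ |v_{i+1} − v_i|:
  edge 1→2: √(-1.1413² + 1.1273²) = 1.6042 (running 1.6042)
  edge 2→3: √(-2.7027² + 0.7488²) = 2.8045 (running 4.4087)
  edge 3→4: √(-2.8013² + -0.5673²) = 2.8582 (running 7.2669)
  edge 4→5: √(-1.0679² + -1.5455²) = 1.8786 (running 9.1455)
  edge 5→6: √(2.9610² + -4.7062²) = 5.5602 (running 14.7057)
  edge 6→7: √(3.5960² + 1.3307²) = 3.8344 (running 18.5400)
  edge 7→8: √(1.4290² + 0.9191²) = 1.6991 (running 20.2391)
  edge 8→1: √(-0.2728² + 2.6931²) = 2.7069 (running 22.9460)
Perimeter = 22.9460

Perimeter at t=0.062: 22.9460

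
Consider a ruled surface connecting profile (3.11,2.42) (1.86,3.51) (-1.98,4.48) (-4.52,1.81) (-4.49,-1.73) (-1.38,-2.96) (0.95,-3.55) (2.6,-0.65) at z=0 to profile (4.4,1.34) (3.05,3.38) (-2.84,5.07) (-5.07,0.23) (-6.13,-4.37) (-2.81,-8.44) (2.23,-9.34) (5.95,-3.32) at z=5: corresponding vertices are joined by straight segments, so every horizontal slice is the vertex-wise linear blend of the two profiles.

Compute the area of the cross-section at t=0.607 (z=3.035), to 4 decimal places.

Area at t=0.607: 85.8168

Cross-section at t=0.607: each vertex is (1-t)·p0[i] + t·p1[i].
  v1: (1-0.607)·(3.11,2.42) + 0.607·(4.4,1.34) = (3.8930,1.7644)
  v2: (1-0.607)·(1.86,3.51) + 0.607·(3.05,3.38) = (2.5823,3.4311)
  v3: (1-0.607)·(-1.98,4.48) + 0.607·(-2.84,5.07) = (-2.5020,4.8381)
  v4: (1-0.607)·(-4.52,1.81) + 0.607·(-5.07,0.23) = (-4.8538,0.8509)
  v5: (1-0.607)·(-4.49,-1.73) + 0.607·(-6.13,-4.37) = (-5.4855,-3.3325)
  v6: (1-0.607)·(-1.38,-2.96) + 0.607·(-2.81,-8.44) = (-2.2480,-6.2864)
  v7: (1-0.607)·(0.95,-3.55) + 0.607·(2.23,-9.34) = (1.7270,-7.0645)
  v8: (1-0.607)·(2.6,-0.65) + 0.607·(5.95,-3.32) = (4.6334,-2.2707)
Shoelace sum Σ(x_i·y_{i+1} − x_{i+1}·y_i):
  i=1: 3.8930·3.4311 − 2.5823·1.7644 = +8.8010 (running +8.8010)
  i=2: 2.5823·4.8381 − -2.5020·3.4311 = +21.0783 (running +29.8793)
  i=3: -2.5020·0.8509 − -4.8538·4.8381 = +21.3545 (running +51.2338)
  i=4: -4.8538·-3.3325 − -5.4855·0.8509 = +20.8432 (running +72.0769)
  i=5: -5.4855·-6.2864 − -2.2480·-3.3325 = +26.9923 (running +99.0692)
  i=6: -2.2480·-7.0645 − 1.7270·-6.2864 = +26.7374 (running +125.8066)
  i=7: 1.7270·-2.2707 − 4.6334·-7.0645 = +28.8118 (running +154.6184)
  i=8: 4.6334·1.7644 − 3.8930·-2.2707 = +17.0153 (running +171.6337)
Area = |Σ|/2 = |171.6337|/2 = 85.8168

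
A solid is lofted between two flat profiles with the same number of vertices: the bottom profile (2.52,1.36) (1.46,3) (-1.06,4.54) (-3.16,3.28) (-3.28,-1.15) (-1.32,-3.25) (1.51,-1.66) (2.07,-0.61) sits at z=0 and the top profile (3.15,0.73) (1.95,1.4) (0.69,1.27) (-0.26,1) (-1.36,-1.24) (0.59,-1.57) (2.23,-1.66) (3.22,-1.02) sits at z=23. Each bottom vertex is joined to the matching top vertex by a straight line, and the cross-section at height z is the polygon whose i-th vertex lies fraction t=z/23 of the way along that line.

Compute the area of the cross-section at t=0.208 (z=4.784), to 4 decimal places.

Cross-section at t=0.208: each vertex is (1-t)·p0[i] + t·p1[i].
  v1: (1-0.208)·(2.52,1.36) + 0.208·(3.15,0.73) = (2.6510,1.2290)
  v2: (1-0.208)·(1.46,3) + 0.208·(1.95,1.4) = (1.5619,2.6672)
  v3: (1-0.208)·(-1.06,4.54) + 0.208·(0.69,1.27) = (-0.6960,3.8598)
  v4: (1-0.208)·(-3.16,3.28) + 0.208·(-0.26,1) = (-2.5568,2.8058)
  v5: (1-0.208)·(-3.28,-1.15) + 0.208·(-1.36,-1.24) = (-2.8806,-1.1687)
  v6: (1-0.208)·(-1.32,-3.25) + 0.208·(0.59,-1.57) = (-0.9227,-2.9006)
  v7: (1-0.208)·(1.51,-1.66) + 0.208·(2.23,-1.66) = (1.6598,-1.6600)
  v8: (1-0.208)·(2.07,-0.61) + 0.208·(3.22,-1.02) = (2.3092,-0.6953)
Shoelace sum Σ(x_i·y_{i+1} − x_{i+1}·y_i):
  i=1: 2.6510·2.6672 − 1.5619·1.2290 = +5.1513 (running +5.1513)
  i=2: 1.5619·3.8598 − -0.6960·2.6672 = +7.8851 (running +13.0364)
  i=3: -0.6960·2.8058 − -2.5568·3.8598 = +7.9160 (running +20.9525)
  i=4: -2.5568·-1.1687 − -2.8806·2.8058 = +11.0706 (running +32.0230)
  i=5: -2.8806·-2.9006 − -0.9227·-1.1687 = +7.2771 (running +39.3001)
  i=6: -0.9227·-1.6600 − 1.6598·-2.9006 = +6.3459 (running +45.6461)
  i=7: 1.6598·-0.6953 − 2.3092·-1.6600 = +2.6793 (running +48.3253)
  i=8: 2.3092·1.2290 − 2.6510·-0.6953 = +4.6811 (running +53.0065)
Area = |Σ|/2 = |53.0065|/2 = 26.5032

Area at t=0.208: 26.5032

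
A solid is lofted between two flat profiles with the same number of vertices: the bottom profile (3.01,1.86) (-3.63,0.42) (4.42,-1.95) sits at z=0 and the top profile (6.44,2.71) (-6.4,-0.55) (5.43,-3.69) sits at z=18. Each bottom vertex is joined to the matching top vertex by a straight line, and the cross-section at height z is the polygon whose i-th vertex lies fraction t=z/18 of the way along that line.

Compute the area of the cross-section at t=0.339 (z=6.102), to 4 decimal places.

Cross-section at t=0.339: each vertex is (1-t)·p0[i] + t·p1[i].
  v1: (1-0.339)·(3.01,1.86) + 0.339·(6.44,2.71) = (4.1728,2.1482)
  v2: (1-0.339)·(-3.63,0.42) + 0.339·(-6.4,-0.55) = (-4.5690,0.0912)
  v3: (1-0.339)·(4.42,-1.95) + 0.339·(5.43,-3.69) = (4.7624,-2.5399)
Shoelace sum Σ(x_i·y_{i+1} − x_{i+1}·y_i):
  i=1: 4.1728·0.0912 − -4.5690·2.1482 = +10.1954 (running +10.1954)
  i=2: -4.5690·-2.5399 − 4.7624·0.0912 = +11.1705 (running +21.3659)
  i=3: 4.7624·2.1482 − 4.1728·-2.5399 = +20.8286 (running +42.1945)
Area = |Σ|/2 = |42.1945|/2 = 21.0972

Area at t=0.339: 21.0972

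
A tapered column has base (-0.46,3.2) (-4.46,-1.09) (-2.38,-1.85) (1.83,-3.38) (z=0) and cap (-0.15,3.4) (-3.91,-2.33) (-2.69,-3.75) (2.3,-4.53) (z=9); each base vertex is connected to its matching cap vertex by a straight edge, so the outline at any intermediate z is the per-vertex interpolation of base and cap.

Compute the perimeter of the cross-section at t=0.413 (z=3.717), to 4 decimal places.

Perimeter at t=0.413: 20.4714

Cross-section at t=0.413: each vertex is (1-t)·p0[i] + t·p1[i].
  v1: (1-0.413)·(-0.46,3.2) + 0.413·(-0.15,3.4) = (-0.3320,3.2826)
  v2: (1-0.413)·(-4.46,-1.09) + 0.413·(-3.91,-2.33) = (-4.2329,-1.6021)
  v3: (1-0.413)·(-2.38,-1.85) + 0.413·(-2.69,-3.75) = (-2.5080,-2.6347)
  v4: (1-0.413)·(1.83,-3.38) + 0.413·(2.3,-4.53) = (2.0241,-3.8549)
Perimeter = Σ |v_{i+1} − v_i|:
  edge 1→2: √(-3.9009² + -4.8847²) = 6.2512 (running 6.2512)
  edge 2→3: √(1.7248² + -1.0326²) = 2.0103 (running 8.2615)
  edge 3→4: √(4.5321² + -1.2203²) = 4.6935 (running 12.9550)
  edge 4→1: √(-2.3561² + 7.1375²) = 7.5164 (running 20.4714)
Perimeter = 20.4714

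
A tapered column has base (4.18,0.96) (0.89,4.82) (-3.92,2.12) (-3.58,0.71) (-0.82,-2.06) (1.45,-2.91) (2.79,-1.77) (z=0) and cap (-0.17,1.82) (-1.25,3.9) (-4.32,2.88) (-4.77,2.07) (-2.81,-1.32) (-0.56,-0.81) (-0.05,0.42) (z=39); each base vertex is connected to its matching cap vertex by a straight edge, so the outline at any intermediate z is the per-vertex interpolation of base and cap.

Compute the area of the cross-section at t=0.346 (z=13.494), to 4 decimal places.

Cross-section at t=0.346: each vertex is (1-t)·p0[i] + t·p1[i].
  v1: (1-0.346)·(4.18,0.96) + 0.346·(-0.17,1.82) = (2.6749,1.2576)
  v2: (1-0.346)·(0.89,4.82) + 0.346·(-1.25,3.9) = (0.1496,4.5017)
  v3: (1-0.346)·(-3.92,2.12) + 0.346·(-4.32,2.88) = (-4.0584,2.3830)
  v4: (1-0.346)·(-3.58,0.71) + 0.346·(-4.77,2.07) = (-3.9917,1.1806)
  v5: (1-0.346)·(-0.82,-2.06) + 0.346·(-2.81,-1.32) = (-1.5085,-1.8040)
  v6: (1-0.346)·(1.45,-2.91) + 0.346·(-0.56,-0.81) = (0.7545,-2.1834)
  v7: (1-0.346)·(2.79,-1.77) + 0.346·(-0.05,0.42) = (1.8074,-1.0123)
Shoelace sum Σ(x_i·y_{i+1} − x_{i+1}·y_i):
  i=1: 2.6749·4.5017 − 0.1496·1.2576 = +11.8535 (running +11.8535)
  i=2: 0.1496·2.3830 − -4.0584·4.5017 = +18.6260 (running +30.4795)
  i=3: -4.0584·1.1806 − -3.9917·2.3830 = +4.7210 (running +35.2004)
  i=4: -3.9917·-1.8040 − -1.5085·1.1806 = +8.9819 (running +44.1823)
  i=5: -1.5085·-2.1834 − 0.7545·-1.8040 = +4.6549 (running +48.8372)
  i=6: 0.7545·-1.0123 − 1.8074·-2.1834 = +3.1824 (running +52.0196)
  i=7: 1.8074·1.2576 − 2.6749·-1.0123 = +4.9806 (running +57.0002)
Area = |Σ|/2 = |57.0002|/2 = 28.5001

Area at t=0.346: 28.5001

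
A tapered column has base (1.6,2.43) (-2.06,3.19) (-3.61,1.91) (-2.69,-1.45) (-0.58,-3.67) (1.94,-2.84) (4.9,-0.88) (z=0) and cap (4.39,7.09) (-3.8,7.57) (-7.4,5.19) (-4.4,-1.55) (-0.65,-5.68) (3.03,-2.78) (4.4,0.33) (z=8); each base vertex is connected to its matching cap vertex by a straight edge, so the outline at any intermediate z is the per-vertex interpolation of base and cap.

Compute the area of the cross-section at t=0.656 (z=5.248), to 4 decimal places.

Area at t=0.656: 79.0342

Cross-section at t=0.656: each vertex is (1-t)·p0[i] + t·p1[i].
  v1: (1-0.656)·(1.6,2.43) + 0.656·(4.39,7.09) = (3.4302,5.4870)
  v2: (1-0.656)·(-2.06,3.19) + 0.656·(-3.8,7.57) = (-3.2014,6.0633)
  v3: (1-0.656)·(-3.61,1.91) + 0.656·(-7.4,5.19) = (-6.0962,4.0617)
  v4: (1-0.656)·(-2.69,-1.45) + 0.656·(-4.4,-1.55) = (-3.8118,-1.5156)
  v5: (1-0.656)·(-0.58,-3.67) + 0.656·(-0.65,-5.68) = (-0.6259,-4.9886)
  v6: (1-0.656)·(1.94,-2.84) + 0.656·(3.03,-2.78) = (2.6550,-2.8006)
  v7: (1-0.656)·(4.9,-0.88) + 0.656·(4.4,0.33) = (4.5720,-0.0862)
Shoelace sum Σ(x_i·y_{i+1} − x_{i+1}·y_i):
  i=1: 3.4302·6.0633 − -3.2014·5.4870 = +38.3647 (running +38.3647)
  i=2: -3.2014·4.0617 − -6.0962·6.0633 = +23.9600 (running +62.3247)
  i=3: -6.0962·-1.5156 − -3.8118·4.0617 = +24.7216 (running +87.0463)
  i=4: -3.8118·-4.9886 − -0.6259·-1.5156 = +18.0665 (running +105.1128)
  i=5: -0.6259·-2.8006 − 2.6550·-4.9886 = +14.9978 (running +120.1106)
  i=6: 2.6550·-0.0862 − 4.5720·-2.8006 = +12.5756 (running +132.6862)
  i=7: 4.5720·5.4870 − 3.4302·-0.0862 = +25.3822 (running +158.0684)
Area = |Σ|/2 = |158.0684|/2 = 79.0342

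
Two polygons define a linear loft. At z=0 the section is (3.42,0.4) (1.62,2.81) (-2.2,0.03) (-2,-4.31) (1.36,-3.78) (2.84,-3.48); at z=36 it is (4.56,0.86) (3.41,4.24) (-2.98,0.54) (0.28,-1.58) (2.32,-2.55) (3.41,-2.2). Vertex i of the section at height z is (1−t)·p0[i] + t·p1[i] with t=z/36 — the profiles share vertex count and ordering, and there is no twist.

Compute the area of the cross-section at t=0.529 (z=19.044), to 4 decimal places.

Cross-section at t=0.529: each vertex is (1-t)·p0[i] + t·p1[i].
  v1: (1-0.529)·(3.42,0.4) + 0.529·(4.56,0.86) = (4.0231,0.6433)
  v2: (1-0.529)·(1.62,2.81) + 0.529·(3.41,4.24) = (2.5669,3.5665)
  v3: (1-0.529)·(-2.2,0.03) + 0.529·(-2.98,0.54) = (-2.6126,0.2998)
  v4: (1-0.529)·(-2,-4.31) + 0.529·(0.28,-1.58) = (-0.7939,-2.8658)
  v5: (1-0.529)·(1.36,-3.78) + 0.529·(2.32,-2.55) = (1.8678,-3.1293)
  v6: (1-0.529)·(2.84,-3.48) + 0.529·(3.41,-2.2) = (3.1415,-2.8029)
Shoelace sum Σ(x_i·y_{i+1} − x_{i+1}·y_i):
  i=1: 4.0231·3.5665 − 2.5669·0.6433 = +12.6967 (running +12.6967)
  i=2: 2.5669·0.2998 − -2.6126·3.5665 = +10.0874 (running +22.7841)
  i=3: -2.6126·-2.8658 − -0.7939·0.2998 = +7.7253 (running +30.5094)
  i=4: -0.7939·-3.1293 − 1.8678·-2.8658 = +7.8372 (running +38.3466)
  i=5: 1.8678·-2.8029 − 3.1415·-3.1293 = +4.5956 (running +42.9422)
  i=6: 3.1415·0.6433 − 4.0231·-2.8029 = +13.2972 (running +56.2394)
Area = |Σ|/2 = |56.2394|/2 = 28.1197

Area at t=0.529: 28.1197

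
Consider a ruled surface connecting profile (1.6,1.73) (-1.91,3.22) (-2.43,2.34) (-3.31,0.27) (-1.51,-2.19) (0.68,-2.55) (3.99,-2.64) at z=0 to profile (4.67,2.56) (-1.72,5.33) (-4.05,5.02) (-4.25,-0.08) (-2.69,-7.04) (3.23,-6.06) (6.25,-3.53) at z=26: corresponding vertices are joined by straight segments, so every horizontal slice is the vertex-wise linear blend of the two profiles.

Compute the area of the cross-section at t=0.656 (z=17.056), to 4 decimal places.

Area at t=0.656: 66.6951

Cross-section at t=0.656: each vertex is (1-t)·p0[i] + t·p1[i].
  v1: (1-0.656)·(1.6,1.73) + 0.656·(4.67,2.56) = (3.6139,2.2745)
  v2: (1-0.656)·(-1.91,3.22) + 0.656·(-1.72,5.33) = (-1.7854,4.6042)
  v3: (1-0.656)·(-2.43,2.34) + 0.656·(-4.05,5.02) = (-3.4927,4.0981)
  v4: (1-0.656)·(-3.31,0.27) + 0.656·(-4.25,-0.08) = (-3.9266,0.0404)
  v5: (1-0.656)·(-1.51,-2.19) + 0.656·(-2.69,-7.04) = (-2.2841,-5.3716)
  v6: (1-0.656)·(0.68,-2.55) + 0.656·(3.23,-6.06) = (2.3528,-4.8526)
  v7: (1-0.656)·(3.99,-2.64) + 0.656·(6.25,-3.53) = (5.4726,-3.2238)
Shoelace sum Σ(x_i·y_{i+1} − x_{i+1}·y_i):
  i=1: 3.6139·4.6042 − -1.7854·2.2745 = +20.6998 (running +20.6998)
  i=2: -1.7854·4.0981 − -3.4927·4.6042 = +8.7645 (running +29.4643)
  i=3: -3.4927·0.0404 − -3.9266·4.0981 = +15.9506 (running +45.4149)
  i=4: -3.9266·-5.3716 − -2.2841·0.0404 = +21.1846 (running +66.5995)
  i=5: -2.2841·-4.8526 − 2.3528·-5.3716 = +23.7219 (running +90.3215)
  i=6: 2.3528·-3.2238 − 5.4726·-4.8526 = +18.9709 (running +109.2923)
  i=7: 5.4726·2.2745 − 3.6139·-3.2238 = +24.0979 (running +133.3903)
Area = |Σ|/2 = |133.3903|/2 = 66.6951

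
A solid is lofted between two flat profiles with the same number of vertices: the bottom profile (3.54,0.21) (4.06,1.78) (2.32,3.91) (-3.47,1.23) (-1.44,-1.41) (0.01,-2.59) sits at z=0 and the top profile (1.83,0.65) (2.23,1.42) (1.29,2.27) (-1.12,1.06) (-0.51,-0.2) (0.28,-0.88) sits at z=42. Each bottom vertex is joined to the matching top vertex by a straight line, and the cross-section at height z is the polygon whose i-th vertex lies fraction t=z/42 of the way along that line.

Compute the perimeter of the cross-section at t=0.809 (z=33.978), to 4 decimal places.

Perimeter at t=0.809: 11.5410

Cross-section at t=0.809: each vertex is (1-t)·p0[i] + t·p1[i].
  v1: (1-0.809)·(3.54,0.21) + 0.809·(1.83,0.65) = (2.1566,0.5660)
  v2: (1-0.809)·(4.06,1.78) + 0.809·(2.23,1.42) = (2.5795,1.4888)
  v3: (1-0.809)·(2.32,3.91) + 0.809·(1.29,2.27) = (1.4867,2.5832)
  v4: (1-0.809)·(-3.47,1.23) + 0.809·(-1.12,1.06) = (-1.5688,1.0925)
  v5: (1-0.809)·(-1.44,-1.41) + 0.809·(-0.51,-0.2) = (-0.6876,-0.4311)
  v6: (1-0.809)·(0.01,-2.59) + 0.809·(0.28,-0.88) = (0.2284,-1.2066)
Perimeter = Σ |v_{i+1} − v_i|:
  edge 1→2: √(0.4229² + 0.9228²) = 1.0151 (running 1.0151)
  edge 2→3: √(-1.0928² + 1.0945²) = 1.5466 (running 2.5617)
  edge 3→4: √(-3.0556² + -1.4908²) = 3.3998 (running 5.9616)
  edge 4→5: √(0.8812² + -1.5236²) = 1.7601 (running 7.7217)
  edge 5→6: √(0.9161² + -0.7755²) = 1.2002 (running 8.9219)
  edge 6→1: √(1.9282² + 1.7726²) = 2.6191 (running 11.5410)
Perimeter = 11.5410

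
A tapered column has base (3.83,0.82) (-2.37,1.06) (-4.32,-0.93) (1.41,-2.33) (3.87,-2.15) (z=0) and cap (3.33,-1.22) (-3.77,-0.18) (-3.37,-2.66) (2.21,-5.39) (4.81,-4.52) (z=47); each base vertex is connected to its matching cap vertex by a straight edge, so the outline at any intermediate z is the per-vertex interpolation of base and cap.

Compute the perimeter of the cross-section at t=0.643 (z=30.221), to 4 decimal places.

Perimeter at t=0.643: 21.1860

Cross-section at t=0.643: each vertex is (1-t)·p0[i] + t·p1[i].
  v1: (1-0.643)·(3.83,0.82) + 0.643·(3.33,-1.22) = (3.5085,-0.4917)
  v2: (1-0.643)·(-2.37,1.06) + 0.643·(-3.77,-0.18) = (-3.2702,0.2627)
  v3: (1-0.643)·(-4.32,-0.93) + 0.643·(-3.37,-2.66) = (-3.7092,-2.0424)
  v4: (1-0.643)·(1.41,-2.33) + 0.643·(2.21,-5.39) = (1.9244,-4.2976)
  v5: (1-0.643)·(3.87,-2.15) + 0.643·(4.81,-4.52) = (4.4744,-3.6739)
Perimeter = Σ |v_{i+1} − v_i|:
  edge 1→2: √(-6.7787² + 0.7544²) = 6.8205 (running 6.8205)
  edge 2→3: √(-0.4390² + -2.3051²) = 2.3465 (running 9.1670)
  edge 3→4: √(5.6335² + -2.2552²) = 6.0682 (running 15.2352)
  edge 4→5: √(2.5500² + 0.6237²) = 2.6252 (running 17.8604)
  edge 5→1: √(-0.9659² + 3.1822²) = 3.3256 (running 21.1860)
Perimeter = 21.1860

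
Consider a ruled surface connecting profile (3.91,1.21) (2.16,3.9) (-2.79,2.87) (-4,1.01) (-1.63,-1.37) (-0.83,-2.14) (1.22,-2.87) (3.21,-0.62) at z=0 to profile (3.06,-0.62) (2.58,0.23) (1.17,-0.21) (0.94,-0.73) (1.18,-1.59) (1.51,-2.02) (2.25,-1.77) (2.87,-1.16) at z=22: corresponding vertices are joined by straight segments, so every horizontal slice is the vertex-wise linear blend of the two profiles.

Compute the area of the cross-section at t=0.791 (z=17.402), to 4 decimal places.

Cross-section at t=0.791: each vertex is (1-t)·p0[i] + t·p1[i].
  v1: (1-0.791)·(3.91,1.21) + 0.791·(3.06,-0.62) = (3.2377,-0.2375)
  v2: (1-0.791)·(2.16,3.9) + 0.791·(2.58,0.23) = (2.4922,0.9970)
  v3: (1-0.791)·(-2.79,2.87) + 0.791·(1.17,-0.21) = (0.3424,0.4337)
  v4: (1-0.791)·(-4,1.01) + 0.791·(0.94,-0.73) = (-0.0925,-0.3663)
  v5: (1-0.791)·(-1.63,-1.37) + 0.791·(1.18,-1.59) = (0.5927,-1.5440)
  v6: (1-0.791)·(-0.83,-2.14) + 0.791·(1.51,-2.02) = (1.0209,-2.0451)
  v7: (1-0.791)·(1.22,-2.87) + 0.791·(2.25,-1.77) = (2.0347,-1.9999)
  v8: (1-0.791)·(3.21,-0.62) + 0.791·(2.87,-1.16) = (2.9411,-1.0471)
Shoelace sum Σ(x_i·y_{i+1} − x_{i+1}·y_i):
  i=1: 3.2377·0.9970 − 2.4922·-0.2375 = +3.8200 (running +3.8200)
  i=2: 2.4922·0.4337 − 0.3424·0.9970 = +0.7396 (running +4.5596)
  i=3: 0.3424·-0.3663 − -0.0925·0.4337 = -0.0853 (running +4.4743)
  i=4: -0.0925·-1.5440 − 0.5927·-0.3663 = +0.3599 (running +4.8342)
  i=5: 0.5927·-2.0451 − 1.0209·-1.5440 = +0.3642 (running +5.1984)
  i=6: 1.0209·-1.9999 − 2.0347·-2.0451 = +2.1194 (running +7.3178)
  i=7: 2.0347·-1.0471 − 2.9411·-1.9999 = +3.7512 (running +11.0690)
  i=8: 2.9411·-0.2375 − 3.2377·-1.0471 = +2.6917 (running +13.7607)
Area = |Σ|/2 = |13.7607|/2 = 6.8803

Area at t=0.791: 6.8803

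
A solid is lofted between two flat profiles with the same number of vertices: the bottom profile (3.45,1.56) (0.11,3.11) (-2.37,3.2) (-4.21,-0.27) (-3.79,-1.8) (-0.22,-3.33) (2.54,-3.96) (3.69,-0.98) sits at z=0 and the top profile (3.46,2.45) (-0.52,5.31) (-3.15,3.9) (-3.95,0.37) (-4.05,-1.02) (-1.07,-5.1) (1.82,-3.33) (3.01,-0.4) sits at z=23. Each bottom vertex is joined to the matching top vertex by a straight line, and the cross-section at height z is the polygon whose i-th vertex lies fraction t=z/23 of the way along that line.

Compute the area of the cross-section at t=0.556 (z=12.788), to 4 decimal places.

Area at t=0.556: 47.1909

Cross-section at t=0.556: each vertex is (1-t)·p0[i] + t·p1[i].
  v1: (1-0.556)·(3.45,1.56) + 0.556·(3.46,2.45) = (3.4556,2.0548)
  v2: (1-0.556)·(0.11,3.11) + 0.556·(-0.52,5.31) = (-0.2403,4.3332)
  v3: (1-0.556)·(-2.37,3.2) + 0.556·(-3.15,3.9) = (-2.8037,3.5892)
  v4: (1-0.556)·(-4.21,-0.27) + 0.556·(-3.95,0.37) = (-4.0654,0.0858)
  v5: (1-0.556)·(-3.79,-1.8) + 0.556·(-4.05,-1.02) = (-3.9346,-1.3663)
  v6: (1-0.556)·(-0.22,-3.33) + 0.556·(-1.07,-5.1) = (-0.6926,-4.3141)
  v7: (1-0.556)·(2.54,-3.96) + 0.556·(1.82,-3.33) = (2.1397,-3.6097)
  v8: (1-0.556)·(3.69,-0.98) + 0.556·(3.01,-0.4) = (3.3119,-0.6575)
Shoelace sum Σ(x_i·y_{i+1} − x_{i+1}·y_i):
  i=1: 3.4556·4.3332 − -0.2403·2.0548 = +15.4674 (running +15.4674)
  i=2: -0.2403·3.5892 − -2.8037·4.3332 = +11.2865 (running +26.7539)
  i=3: -2.8037·0.0858 − -4.0654·3.5892 = +14.3510 (running +41.1049)
  i=4: -4.0654·-1.3663 − -3.9346·0.0858 = +5.8924 (running +46.9973)
  i=5: -3.9346·-4.3141 − -0.6926·-1.3663 = +16.0279 (running +63.0252)
  i=6: -0.6926·-3.6097 − 2.1397·-4.3141 = +11.7309 (running +74.7561)
  i=7: 2.1397·-0.6575 − 3.3119·-3.6097 = +10.5482 (running +85.3043)
  i=8: 3.3119·2.0548 − 3.4556·-0.6575 = +9.0776 (running +94.3819)
Area = |Σ|/2 = |94.3819|/2 = 47.1909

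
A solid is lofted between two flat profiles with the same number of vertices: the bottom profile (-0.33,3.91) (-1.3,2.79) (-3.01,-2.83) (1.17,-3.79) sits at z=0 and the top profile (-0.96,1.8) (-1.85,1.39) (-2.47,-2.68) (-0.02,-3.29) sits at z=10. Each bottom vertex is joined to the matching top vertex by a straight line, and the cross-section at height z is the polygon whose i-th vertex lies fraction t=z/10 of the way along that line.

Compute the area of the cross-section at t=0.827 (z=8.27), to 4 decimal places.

Area at t=0.827: 9.0151

Cross-section at t=0.827: each vertex is (1-t)·p0[i] + t·p1[i].
  v1: (1-0.827)·(-0.33,3.91) + 0.827·(-0.96,1.8) = (-0.8510,2.1650)
  v2: (1-0.827)·(-1.3,2.79) + 0.827·(-1.85,1.39) = (-1.7549,1.6322)
  v3: (1-0.827)·(-3.01,-2.83) + 0.827·(-2.47,-2.68) = (-2.5634,-2.7060)
  v4: (1-0.827)·(1.17,-3.79) + 0.827·(-0.02,-3.29) = (0.1859,-3.3765)
Shoelace sum Σ(x_i·y_{i+1} − x_{i+1}·y_i):
  i=1: -0.8510·1.6322 − -1.7549·2.1650 = +2.4103 (running +2.4103)
  i=2: -1.7549·-2.7060 − -2.5634·1.6322 = +8.9326 (running +11.3428)
  i=3: -2.5634·-3.3765 − 0.1859·-2.7060 = +9.1583 (running +20.5012)
  i=4: 0.1859·2.1650 − -0.8510·-3.3765 = -2.4710 (running +18.0302)
Area = |Σ|/2 = |18.0302|/2 = 9.0151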